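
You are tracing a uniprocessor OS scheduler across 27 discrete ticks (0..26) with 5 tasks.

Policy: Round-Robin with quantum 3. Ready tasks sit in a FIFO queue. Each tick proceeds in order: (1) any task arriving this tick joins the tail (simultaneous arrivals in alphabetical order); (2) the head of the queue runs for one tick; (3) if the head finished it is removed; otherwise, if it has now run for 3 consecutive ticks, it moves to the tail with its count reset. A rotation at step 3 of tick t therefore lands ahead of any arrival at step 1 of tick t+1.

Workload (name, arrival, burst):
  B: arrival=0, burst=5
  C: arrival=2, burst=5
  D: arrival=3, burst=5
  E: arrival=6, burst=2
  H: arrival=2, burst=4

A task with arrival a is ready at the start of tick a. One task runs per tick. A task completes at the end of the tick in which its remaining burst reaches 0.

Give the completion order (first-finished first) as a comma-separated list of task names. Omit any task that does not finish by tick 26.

t=0: queue=[B] q_used=0 → run B
t=1: queue=[B] q_used=1 → run B
t=2: queue=[B,C,H] q_used=2 → run B
t=3: queue=[C,H,B,D] q_used=0 → run C
t=4: queue=[C,H,B,D] q_used=1 → run C
t=5: queue=[C,H,B,D] q_used=2 → run C
t=6: queue=[H,B,D,C,E] q_used=0 → run H
t=7: queue=[H,B,D,C,E] q_used=1 → run H
t=8: queue=[H,B,D,C,E] q_used=2 → run H
t=9: queue=[B,D,C,E,H] q_used=0 → run B
t=10: queue=[B,D,C,E,H] q_used=1 → run B
t=11: queue=[D,C,E,H] q_used=0 → run D
t=12: queue=[D,C,E,H] q_used=1 → run D
t=13: queue=[D,C,E,H] q_used=2 → run D
t=14: queue=[C,E,H,D] q_used=0 → run C
t=15: queue=[C,E,H,D] q_used=1 → run C
t=16: queue=[E,H,D] q_used=0 → run E
t=17: queue=[E,H,D] q_used=1 → run E
t=18: queue=[H,D] q_used=0 → run H
t=19: queue=[D] q_used=0 → run D
t=20: queue=[D] q_used=1 → run D
t=21: (idle)
t=22: (idle)
t=23: (idle)
t=24: (idle)
t=25: (idle)
t=26: (idle)

completion order = B, C, E, H, D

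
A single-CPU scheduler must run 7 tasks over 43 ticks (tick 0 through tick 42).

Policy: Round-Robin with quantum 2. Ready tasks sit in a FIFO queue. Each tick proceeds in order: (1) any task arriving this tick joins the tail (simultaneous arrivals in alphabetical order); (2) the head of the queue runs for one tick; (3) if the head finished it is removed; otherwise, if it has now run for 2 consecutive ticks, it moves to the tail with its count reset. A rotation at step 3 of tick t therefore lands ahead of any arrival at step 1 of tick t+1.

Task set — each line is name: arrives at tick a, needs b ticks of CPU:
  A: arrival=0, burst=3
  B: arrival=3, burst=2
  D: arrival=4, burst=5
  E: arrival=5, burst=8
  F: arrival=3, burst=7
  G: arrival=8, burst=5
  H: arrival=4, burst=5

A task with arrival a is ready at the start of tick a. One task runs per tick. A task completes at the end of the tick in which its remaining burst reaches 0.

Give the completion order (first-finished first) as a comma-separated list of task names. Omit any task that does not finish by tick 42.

completion order = A, B, D, H, F, G, E

t=0: queue=[A] q_used=0 → run A
t=1: queue=[A] q_used=1 → run A
t=2: queue=[A] q_used=0 → run A
t=3: queue=[B,F] q_used=0 → run B
t=4: queue=[B,F,D,H] q_used=1 → run B
t=5: queue=[F,D,H,E] q_used=0 → run F
t=6: queue=[F,D,H,E] q_used=1 → run F
t=7: queue=[D,H,E,F] q_used=0 → run D
t=8: queue=[D,H,E,F,G] q_used=1 → run D
t=9: queue=[H,E,F,G,D] q_used=0 → run H
t=10: queue=[H,E,F,G,D] q_used=1 → run H
t=11: queue=[E,F,G,D,H] q_used=0 → run E
t=12: queue=[E,F,G,D,H] q_used=1 → run E
t=13: queue=[F,G,D,H,E] q_used=0 → run F
t=14: queue=[F,G,D,H,E] q_used=1 → run F
t=15: queue=[G,D,H,E,F] q_used=0 → run G
t=16: queue=[G,D,H,E,F] q_used=1 → run G
t=17: queue=[D,H,E,F,G] q_used=0 → run D
t=18: queue=[D,H,E,F,G] q_used=1 → run D
t=19: queue=[H,E,F,G,D] q_used=0 → run H
t=20: queue=[H,E,F,G,D] q_used=1 → run H
t=21: queue=[E,F,G,D,H] q_used=0 → run E
t=22: queue=[E,F,G,D,H] q_used=1 → run E
t=23: queue=[F,G,D,H,E] q_used=0 → run F
t=24: queue=[F,G,D,H,E] q_used=1 → run F
t=25: queue=[G,D,H,E,F] q_used=0 → run G
t=26: queue=[G,D,H,E,F] q_used=1 → run G
t=27: queue=[D,H,E,F,G] q_used=0 → run D
t=28: queue=[H,E,F,G] q_used=0 → run H
t=29: queue=[E,F,G] q_used=0 → run E
t=30: queue=[E,F,G] q_used=1 → run E
t=31: queue=[F,G,E] q_used=0 → run F
t=32: queue=[G,E] q_used=0 → run G
t=33: queue=[E] q_used=0 → run E
t=34: queue=[E] q_used=1 → run E
t=35: (idle)
t=36: (idle)
t=37: (idle)
t=38: (idle)
t=39: (idle)
t=40: (idle)
t=41: (idle)
t=42: (idle)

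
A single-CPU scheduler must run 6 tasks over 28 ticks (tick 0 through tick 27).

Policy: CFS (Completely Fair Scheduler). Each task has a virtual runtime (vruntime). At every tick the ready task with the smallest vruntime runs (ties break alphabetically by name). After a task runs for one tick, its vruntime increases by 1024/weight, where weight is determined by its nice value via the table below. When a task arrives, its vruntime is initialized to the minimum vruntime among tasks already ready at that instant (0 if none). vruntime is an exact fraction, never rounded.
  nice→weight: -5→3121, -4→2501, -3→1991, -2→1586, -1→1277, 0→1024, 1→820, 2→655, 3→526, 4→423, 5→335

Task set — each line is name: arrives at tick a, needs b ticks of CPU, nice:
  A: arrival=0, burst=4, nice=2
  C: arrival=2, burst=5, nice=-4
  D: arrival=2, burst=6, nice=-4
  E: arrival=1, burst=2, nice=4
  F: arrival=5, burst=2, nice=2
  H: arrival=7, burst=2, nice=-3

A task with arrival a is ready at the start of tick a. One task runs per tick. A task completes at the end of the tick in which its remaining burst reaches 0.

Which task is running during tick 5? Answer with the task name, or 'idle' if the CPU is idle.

running at tick 5 = C

t=0: vr[A=0] → run A
t=1: vr[A=1024/655 E=1024/655] → run A
t=2: vr[A=2048/655 C=1024/655 D=1024/655 E=1024/655] → run C
t=3: vr[A=2048/655 C=3231744/1638155 D=1024/655 E=1024/655] → run D
t=4: vr[A=2048/655 C=3231744/1638155 D=3231744/1638155 E=1024/655] → run E
t=5: vr[A=2048/655 C=3231744/1638155 D=3231744/1638155 E=1103872/277065 F=3231744/1638155] → run C
t=6: vr[A=2048/655 C=3902464/1638155 D=3231744/1638155 E=1103872/277065 F=3231744/1638155] → run D
t=7: vr[A=2048/655 C=3902464/1638155 D=3902464/1638155 E=1103872/277065 F=3231744/1638155 H=3231744/1638155] → run F
t=8: vr[A=2048/655 C=3902464/1638155 D=3902464/1638155 E=1103872/277065 F=5792768/1638155 H=3231744/1638155] → run H
t=9: vr[A=2048/655 C=3902464/1638155 D=3902464/1638155 E=1103872/277065 F=5792768/1638155 H=8111873024/3261566605] → run C
t=10: vr[A=2048/655 C=4573184/1638155 D=3902464/1638155 E=1103872/277065 F=5792768/1638155 H=8111873024/3261566605] → run D
t=11: vr[A=2048/655 C=4573184/1638155 D=4573184/1638155 E=1103872/277065 F=5792768/1638155 H=8111873024/3261566605] → run H
t=12: vr[A=2048/655 C=4573184/1638155 D=4573184/1638155 E=1103872/277065 F=5792768/1638155] → run C
t=13: vr[A=2048/655 C=5243904/1638155 D=4573184/1638155 E=1103872/277065 F=5792768/1638155] → run D
t=14: vr[A=2048/655 C=5243904/1638155 D=5243904/1638155 E=1103872/277065 F=5792768/1638155] → run A
t=15: vr[A=3072/655 C=5243904/1638155 D=5243904/1638155 E=1103872/277065 F=5792768/1638155] → run C
t=16: vr[A=3072/655 D=5243904/1638155 E=1103872/277065 F=5792768/1638155] → run D
t=17: vr[A=3072/655 D=5914624/1638155 E=1103872/277065 F=5792768/1638155] → run F
t=18: vr[A=3072/655 D=5914624/1638155 E=1103872/277065] → run D
t=19: vr[A=3072/655 E=1103872/277065] → run E
t=20: vr[A=3072/655] → run A
t=21: (idle)
t=22: (idle)
t=23: (idle)
t=24: (idle)
t=25: (idle)
t=26: (idle)
t=27: (idle)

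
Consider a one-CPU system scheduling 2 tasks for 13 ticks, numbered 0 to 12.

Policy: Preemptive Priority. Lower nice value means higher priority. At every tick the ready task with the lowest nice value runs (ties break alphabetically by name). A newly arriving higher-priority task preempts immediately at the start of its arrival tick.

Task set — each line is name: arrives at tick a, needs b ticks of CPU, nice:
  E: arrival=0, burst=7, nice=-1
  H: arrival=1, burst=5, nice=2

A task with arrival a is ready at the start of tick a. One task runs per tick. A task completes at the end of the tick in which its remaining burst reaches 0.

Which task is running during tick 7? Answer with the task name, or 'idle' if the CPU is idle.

t=0: ready={E} → run E
t=1: ready={E,H} → run E
t=2: ready={E,H} → run E
t=3: ready={E,H} → run E
t=4: ready={E,H} → run E
t=5: ready={E,H} → run E
t=6: ready={E,H} → run E
t=7: ready={H} → run H
t=8: ready={H} → run H
t=9: ready={H} → run H
t=10: ready={H} → run H
t=11: ready={H} → run H
t=12: (idle)

running at tick 7 = H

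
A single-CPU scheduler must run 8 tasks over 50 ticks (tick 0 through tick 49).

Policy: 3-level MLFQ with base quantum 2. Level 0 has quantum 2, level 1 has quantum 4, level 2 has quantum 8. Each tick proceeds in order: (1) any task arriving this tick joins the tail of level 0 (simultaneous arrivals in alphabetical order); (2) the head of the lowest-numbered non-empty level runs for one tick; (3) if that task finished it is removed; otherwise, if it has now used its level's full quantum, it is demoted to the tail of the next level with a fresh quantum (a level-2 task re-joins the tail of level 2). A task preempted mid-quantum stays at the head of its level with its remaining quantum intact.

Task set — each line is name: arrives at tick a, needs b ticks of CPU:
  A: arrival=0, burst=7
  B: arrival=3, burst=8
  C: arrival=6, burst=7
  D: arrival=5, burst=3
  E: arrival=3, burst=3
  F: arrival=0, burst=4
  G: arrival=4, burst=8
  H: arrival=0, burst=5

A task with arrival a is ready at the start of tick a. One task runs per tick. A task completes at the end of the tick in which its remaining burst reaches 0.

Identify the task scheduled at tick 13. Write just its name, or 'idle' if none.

t=0: L0/L1/L2 = AFH/-/- → run A
t=1: L0/L1/L2 = AFH/-/- → run A
t=2: L0/L1/L2 = FH/A/- → run F
t=3: L0/L1/L2 = FHBE/A/- → run F
t=4: L0/L1/L2 = HBEG/AF/- → run H
t=5: L0/L1/L2 = HBEGD/AF/- → run H
t=6: L0/L1/L2 = BEGDC/AFH/- → run B
t=7: L0/L1/L2 = BEGDC/AFH/- → run B
t=8: L0/L1/L2 = EGDC/AFHB/- → run E
t=9: L0/L1/L2 = EGDC/AFHB/- → run E
t=10: L0/L1/L2 = GDC/AFHBE/- → run G
t=11: L0/L1/L2 = GDC/AFHBE/- → run G
t=12: L0/L1/L2 = DC/AFHBEG/- → run D
t=13: L0/L1/L2 = DC/AFHBEG/- → run D
t=14: L0/L1/L2 = C/AFHBEGD/- → run C
t=15: L0/L1/L2 = C/AFHBEGD/- → run C
t=16: L0/L1/L2 = -/AFHBEGDC/- → run A
t=17: L0/L1/L2 = -/AFHBEGDC/- → run A
t=18: L0/L1/L2 = -/AFHBEGDC/- → run A
t=19: L0/L1/L2 = -/AFHBEGDC/- → run A
t=20: L0/L1/L2 = -/FHBEGDC/A → run F
t=21: L0/L1/L2 = -/FHBEGDC/A → run F
t=22: L0/L1/L2 = -/HBEGDC/A → run H
t=23: L0/L1/L2 = -/HBEGDC/A → run H
t=24: L0/L1/L2 = -/HBEGDC/A → run H
t=25: L0/L1/L2 = -/BEGDC/A → run B
t=26: L0/L1/L2 = -/BEGDC/A → run B
t=27: L0/L1/L2 = -/BEGDC/A → run B
t=28: L0/L1/L2 = -/BEGDC/A → run B
t=29: L0/L1/L2 = -/EGDC/AB → run E
t=30: L0/L1/L2 = -/GDC/AB → run G
t=31: L0/L1/L2 = -/GDC/AB → run G
t=32: L0/L1/L2 = -/GDC/AB → run G
t=33: L0/L1/L2 = -/GDC/AB → run G
t=34: L0/L1/L2 = -/DC/ABG → run D
t=35: L0/L1/L2 = -/C/ABG → run C
t=36: L0/L1/L2 = -/C/ABG → run C
t=37: L0/L1/L2 = -/C/ABG → run C
t=38: L0/L1/L2 = -/C/ABG → run C
t=39: L0/L1/L2 = -/-/ABGC → run A
t=40: L0/L1/L2 = -/-/BGC → run B
t=41: L0/L1/L2 = -/-/BGC → run B
t=42: L0/L1/L2 = -/-/GC → run G
t=43: L0/L1/L2 = -/-/GC → run G
t=44: L0/L1/L2 = -/-/C → run C
t=45: (idle)
t=46: (idle)
t=47: (idle)
t=48: (idle)
t=49: (idle)

running at tick 13 = D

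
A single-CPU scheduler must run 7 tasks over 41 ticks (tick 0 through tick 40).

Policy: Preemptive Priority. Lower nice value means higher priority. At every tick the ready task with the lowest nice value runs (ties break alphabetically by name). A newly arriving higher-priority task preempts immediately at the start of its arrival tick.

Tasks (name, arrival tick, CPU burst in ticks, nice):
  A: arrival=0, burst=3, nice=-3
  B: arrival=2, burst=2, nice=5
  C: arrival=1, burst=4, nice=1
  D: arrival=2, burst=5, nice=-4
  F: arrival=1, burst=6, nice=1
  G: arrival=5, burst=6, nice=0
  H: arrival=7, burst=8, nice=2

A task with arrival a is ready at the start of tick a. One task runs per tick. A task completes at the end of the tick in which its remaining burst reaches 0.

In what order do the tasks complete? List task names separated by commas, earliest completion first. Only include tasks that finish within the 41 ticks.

completion order = D, A, G, C, F, H, B

t=0: ready={A} → run A
t=1: ready={A,C,F} → run A
t=2: ready={A,B,C,D,F} → run D
t=3: ready={A,B,C,D,F} → run D
t=4: ready={A,B,C,D,F} → run D
t=5: ready={A,B,C,D,F,G} → run D
t=6: ready={A,B,C,D,F,G} → run D
t=7: ready={A,B,C,F,G,H} → run A
t=8: ready={B,C,F,G,H} → run G
t=9: ready={B,C,F,G,H} → run G
t=10: ready={B,C,F,G,H} → run G
t=11: ready={B,C,F,G,H} → run G
t=12: ready={B,C,F,G,H} → run G
t=13: ready={B,C,F,G,H} → run G
t=14: ready={B,C,F,H} → run C
t=15: ready={B,C,F,H} → run C
t=16: ready={B,C,F,H} → run C
t=17: ready={B,C,F,H} → run C
t=18: ready={B,F,H} → run F
t=19: ready={B,F,H} → run F
t=20: ready={B,F,H} → run F
t=21: ready={B,F,H} → run F
t=22: ready={B,F,H} → run F
t=23: ready={B,F,H} → run F
t=24: ready={B,H} → run H
t=25: ready={B,H} → run H
t=26: ready={B,H} → run H
t=27: ready={B,H} → run H
t=28: ready={B,H} → run H
t=29: ready={B,H} → run H
t=30: ready={B,H} → run H
t=31: ready={B,H} → run H
t=32: ready={B} → run B
t=33: ready={B} → run B
t=34: (idle)
t=35: (idle)
t=36: (idle)
t=37: (idle)
t=38: (idle)
t=39: (idle)
t=40: (idle)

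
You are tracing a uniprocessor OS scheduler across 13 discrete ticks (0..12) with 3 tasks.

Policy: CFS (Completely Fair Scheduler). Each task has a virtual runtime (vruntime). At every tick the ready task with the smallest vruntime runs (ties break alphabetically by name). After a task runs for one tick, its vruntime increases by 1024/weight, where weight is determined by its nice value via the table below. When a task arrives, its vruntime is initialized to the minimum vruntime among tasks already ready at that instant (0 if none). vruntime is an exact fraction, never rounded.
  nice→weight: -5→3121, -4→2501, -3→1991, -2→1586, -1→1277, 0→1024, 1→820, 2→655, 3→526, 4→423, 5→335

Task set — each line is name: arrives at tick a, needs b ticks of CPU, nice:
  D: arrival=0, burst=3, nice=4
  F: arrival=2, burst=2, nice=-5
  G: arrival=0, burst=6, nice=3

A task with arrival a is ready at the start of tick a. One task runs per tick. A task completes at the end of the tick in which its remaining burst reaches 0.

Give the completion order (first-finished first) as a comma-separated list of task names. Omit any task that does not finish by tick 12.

completion order = F, D, G

t=0: vr[D=0 G=0] → run D
t=1: vr[D=1024/423 G=0] → run G
t=2: vr[D=1024/423 F=512/263 G=512/263] → run F
t=3: vr[D=1024/423 F=1867264/820823 G=512/263] → run G
t=4: vr[D=1024/423 F=1867264/820823 G=1024/263] → run F
t=5: vr[D=1024/423 G=1024/263] → run D
t=6: vr[D=2048/423 G=1024/263] → run G
t=7: vr[D=2048/423 G=1536/263] → run D
t=8: vr[G=1536/263] → run G
t=9: vr[G=2048/263] → run G
t=10: vr[G=2560/263] → run G
t=11: (idle)
t=12: (idle)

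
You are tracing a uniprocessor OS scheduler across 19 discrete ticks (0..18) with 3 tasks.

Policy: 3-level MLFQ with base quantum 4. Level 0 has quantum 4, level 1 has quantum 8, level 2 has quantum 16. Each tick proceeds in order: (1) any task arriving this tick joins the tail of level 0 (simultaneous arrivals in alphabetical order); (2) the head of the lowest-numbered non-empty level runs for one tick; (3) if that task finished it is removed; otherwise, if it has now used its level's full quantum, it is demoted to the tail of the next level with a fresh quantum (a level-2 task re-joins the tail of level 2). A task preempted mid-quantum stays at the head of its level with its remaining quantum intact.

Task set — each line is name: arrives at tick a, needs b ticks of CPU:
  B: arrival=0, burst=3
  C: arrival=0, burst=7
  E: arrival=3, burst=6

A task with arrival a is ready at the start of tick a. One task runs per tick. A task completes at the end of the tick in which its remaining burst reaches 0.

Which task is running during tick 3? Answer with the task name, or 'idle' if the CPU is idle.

t=0: L0/L1/L2 = BC/-/- → run B
t=1: L0/L1/L2 = BC/-/- → run B
t=2: L0/L1/L2 = BC/-/- → run B
t=3: L0/L1/L2 = CE/-/- → run C
t=4: L0/L1/L2 = CE/-/- → run C
t=5: L0/L1/L2 = CE/-/- → run C
t=6: L0/L1/L2 = CE/-/- → run C
t=7: L0/L1/L2 = E/C/- → run E
t=8: L0/L1/L2 = E/C/- → run E
t=9: L0/L1/L2 = E/C/- → run E
t=10: L0/L1/L2 = E/C/- → run E
t=11: L0/L1/L2 = -/CE/- → run C
t=12: L0/L1/L2 = -/CE/- → run C
t=13: L0/L1/L2 = -/CE/- → run C
t=14: L0/L1/L2 = -/E/- → run E
t=15: L0/L1/L2 = -/E/- → run E
t=16: (idle)
t=17: (idle)
t=18: (idle)

running at tick 3 = C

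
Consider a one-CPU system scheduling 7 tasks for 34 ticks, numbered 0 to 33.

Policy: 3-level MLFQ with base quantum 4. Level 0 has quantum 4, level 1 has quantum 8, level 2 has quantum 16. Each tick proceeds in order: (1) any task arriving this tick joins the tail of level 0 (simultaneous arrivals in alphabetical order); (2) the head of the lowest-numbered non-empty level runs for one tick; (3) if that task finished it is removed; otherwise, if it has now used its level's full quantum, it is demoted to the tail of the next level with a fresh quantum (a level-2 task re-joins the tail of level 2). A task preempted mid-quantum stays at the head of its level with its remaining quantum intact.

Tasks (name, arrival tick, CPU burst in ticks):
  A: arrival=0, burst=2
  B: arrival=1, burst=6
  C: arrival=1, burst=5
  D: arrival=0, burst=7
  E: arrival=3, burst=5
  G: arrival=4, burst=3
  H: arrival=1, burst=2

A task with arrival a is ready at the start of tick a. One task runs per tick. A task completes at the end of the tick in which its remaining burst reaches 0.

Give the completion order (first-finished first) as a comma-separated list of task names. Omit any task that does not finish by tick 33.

t=0: L0/L1/L2 = AD/-/- → run A
t=1: L0/L1/L2 = ADBCH/-/- → run A
t=2: L0/L1/L2 = DBCH/-/- → run D
t=3: L0/L1/L2 = DBCHE/-/- → run D
t=4: L0/L1/L2 = DBCHEG/-/- → run D
t=5: L0/L1/L2 = DBCHEG/-/- → run D
t=6: L0/L1/L2 = BCHEG/D/- → run B
t=7: L0/L1/L2 = BCHEG/D/- → run B
t=8: L0/L1/L2 = BCHEG/D/- → run B
t=9: L0/L1/L2 = BCHEG/D/- → run B
t=10: L0/L1/L2 = CHEG/DB/- → run C
t=11: L0/L1/L2 = CHEG/DB/- → run C
t=12: L0/L1/L2 = CHEG/DB/- → run C
t=13: L0/L1/L2 = CHEG/DB/- → run C
t=14: L0/L1/L2 = HEG/DBC/- → run H
t=15: L0/L1/L2 = HEG/DBC/- → run H
t=16: L0/L1/L2 = EG/DBC/- → run E
t=17: L0/L1/L2 = EG/DBC/- → run E
t=18: L0/L1/L2 = EG/DBC/- → run E
t=19: L0/L1/L2 = EG/DBC/- → run E
t=20: L0/L1/L2 = G/DBCE/- → run G
t=21: L0/L1/L2 = G/DBCE/- → run G
t=22: L0/L1/L2 = G/DBCE/- → run G
t=23: L0/L1/L2 = -/DBCE/- → run D
t=24: L0/L1/L2 = -/DBCE/- → run D
t=25: L0/L1/L2 = -/DBCE/- → run D
t=26: L0/L1/L2 = -/BCE/- → run B
t=27: L0/L1/L2 = -/BCE/- → run B
t=28: L0/L1/L2 = -/CE/- → run C
t=29: L0/L1/L2 = -/E/- → run E
t=30: (idle)
t=31: (idle)
t=32: (idle)
t=33: (idle)

completion order = A, H, G, D, B, C, E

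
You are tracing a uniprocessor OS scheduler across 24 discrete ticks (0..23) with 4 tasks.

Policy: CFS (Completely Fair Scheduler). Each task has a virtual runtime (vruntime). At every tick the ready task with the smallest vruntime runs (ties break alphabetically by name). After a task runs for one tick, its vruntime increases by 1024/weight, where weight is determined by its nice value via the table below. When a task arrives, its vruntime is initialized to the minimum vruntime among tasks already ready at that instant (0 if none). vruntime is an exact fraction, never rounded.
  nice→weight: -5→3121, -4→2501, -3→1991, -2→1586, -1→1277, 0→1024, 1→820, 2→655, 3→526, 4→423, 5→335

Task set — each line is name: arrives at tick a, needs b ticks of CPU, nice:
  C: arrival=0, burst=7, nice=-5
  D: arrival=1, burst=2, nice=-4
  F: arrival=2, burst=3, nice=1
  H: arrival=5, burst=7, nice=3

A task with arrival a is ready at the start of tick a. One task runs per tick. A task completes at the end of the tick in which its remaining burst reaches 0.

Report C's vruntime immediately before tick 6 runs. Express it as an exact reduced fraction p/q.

t=0: vr[C=0] → run C
t=1: vr[C=1024/3121 D=1024/3121] → run C
t=2: vr[C=2048/3121 D=1024/3121 F=1024/3121] → run D
t=3: vr[C=2048/3121 D=5756928/7805621 F=1024/3121] → run F
t=4: vr[C=2048/3121 D=5756928/7805621 F=1008896/639805] → run C
t=5: vr[C=3072/3121 D=5756928/7805621 F=1008896/639805 H=5756928/7805621] → run D
t=6: vr[C=3072/3121 F=1008896/639805 H=5756928/7805621] → run H
t=7: vr[C=3072/3121 F=1008896/639805 H=5510550016/2052878323] → run C
t=8: vr[C=4096/3121 F=1008896/639805 H=5510550016/2052878323] → run C
t=9: vr[C=5120/3121 F=1008896/639805 H=5510550016/2052878323] → run F
t=10: vr[C=5120/3121 F=1807872/639805 H=5510550016/2052878323] → run C
t=11: vr[C=6144/3121 F=1807872/639805 H=5510550016/2052878323] → run C
t=12: vr[F=1807872/639805 H=5510550016/2052878323] → run H
t=13: vr[F=1807872/639805 H=9507027968/2052878323] → run F
t=14: vr[H=9507027968/2052878323] → run H
t=15: vr[H=13503505920/2052878323] → run H
t=16: vr[H=17499983872/2052878323] → run H
t=17: vr[H=21496461824/2052878323] → run H
t=18: vr[H=25492939776/2052878323] → run H
t=19: (idle)
t=20: (idle)
t=21: (idle)
t=22: (idle)
t=23: (idle)

vruntime(C, start of tick 6) = 3072/3121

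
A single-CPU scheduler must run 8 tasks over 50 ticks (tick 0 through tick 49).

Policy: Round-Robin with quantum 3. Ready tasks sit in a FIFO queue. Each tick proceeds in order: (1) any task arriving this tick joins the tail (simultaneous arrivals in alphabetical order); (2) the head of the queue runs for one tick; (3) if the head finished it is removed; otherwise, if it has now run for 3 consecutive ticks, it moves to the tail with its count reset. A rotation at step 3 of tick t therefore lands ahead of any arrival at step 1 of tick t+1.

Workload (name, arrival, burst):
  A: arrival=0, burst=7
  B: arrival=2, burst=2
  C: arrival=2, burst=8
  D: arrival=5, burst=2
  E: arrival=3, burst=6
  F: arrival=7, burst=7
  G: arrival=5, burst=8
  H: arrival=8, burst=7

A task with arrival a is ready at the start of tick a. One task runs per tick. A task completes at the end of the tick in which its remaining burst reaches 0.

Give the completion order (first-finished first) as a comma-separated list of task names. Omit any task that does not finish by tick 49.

completion order = B, D, A, E, C, G, F, H

t=0: queue=[A] q_used=0 → run A
t=1: queue=[A] q_used=1 → run A
t=2: queue=[A,B,C] q_used=2 → run A
t=3: queue=[B,C,A,E] q_used=0 → run B
t=4: queue=[B,C,A,E] q_used=1 → run B
t=5: queue=[C,A,E,D,G] q_used=0 → run C
t=6: queue=[C,A,E,D,G] q_used=1 → run C
t=7: queue=[C,A,E,D,G,F] q_used=2 → run C
t=8: queue=[A,E,D,G,F,C,H] q_used=0 → run A
t=9: queue=[A,E,D,G,F,C,H] q_used=1 → run A
t=10: queue=[A,E,D,G,F,C,H] q_used=2 → run A
t=11: queue=[E,D,G,F,C,H,A] q_used=0 → run E
t=12: queue=[E,D,G,F,C,H,A] q_used=1 → run E
t=13: queue=[E,D,G,F,C,H,A] q_used=2 → run E
t=14: queue=[D,G,F,C,H,A,E] q_used=0 → run D
t=15: queue=[D,G,F,C,H,A,E] q_used=1 → run D
t=16: queue=[G,F,C,H,A,E] q_used=0 → run G
t=17: queue=[G,F,C,H,A,E] q_used=1 → run G
t=18: queue=[G,F,C,H,A,E] q_used=2 → run G
t=19: queue=[F,C,H,A,E,G] q_used=0 → run F
t=20: queue=[F,C,H,A,E,G] q_used=1 → run F
t=21: queue=[F,C,H,A,E,G] q_used=2 → run F
t=22: queue=[C,H,A,E,G,F] q_used=0 → run C
t=23: queue=[C,H,A,E,G,F] q_used=1 → run C
t=24: queue=[C,H,A,E,G,F] q_used=2 → run C
t=25: queue=[H,A,E,G,F,C] q_used=0 → run H
t=26: queue=[H,A,E,G,F,C] q_used=1 → run H
t=27: queue=[H,A,E,G,F,C] q_used=2 → run H
t=28: queue=[A,E,G,F,C,H] q_used=0 → run A
t=29: queue=[E,G,F,C,H] q_used=0 → run E
t=30: queue=[E,G,F,C,H] q_used=1 → run E
t=31: queue=[E,G,F,C,H] q_used=2 → run E
t=32: queue=[G,F,C,H] q_used=0 → run G
t=33: queue=[G,F,C,H] q_used=1 → run G
t=34: queue=[G,F,C,H] q_used=2 → run G
t=35: queue=[F,C,H,G] q_used=0 → run F
t=36: queue=[F,C,H,G] q_used=1 → run F
t=37: queue=[F,C,H,G] q_used=2 → run F
t=38: queue=[C,H,G,F] q_used=0 → run C
t=39: queue=[C,H,G,F] q_used=1 → run C
t=40: queue=[H,G,F] q_used=0 → run H
t=41: queue=[H,G,F] q_used=1 → run H
t=42: queue=[H,G,F] q_used=2 → run H
t=43: queue=[G,F,H] q_used=0 → run G
t=44: queue=[G,F,H] q_used=1 → run G
t=45: queue=[F,H] q_used=0 → run F
t=46: queue=[H] q_used=0 → run H
t=47: (idle)
t=48: (idle)
t=49: (idle)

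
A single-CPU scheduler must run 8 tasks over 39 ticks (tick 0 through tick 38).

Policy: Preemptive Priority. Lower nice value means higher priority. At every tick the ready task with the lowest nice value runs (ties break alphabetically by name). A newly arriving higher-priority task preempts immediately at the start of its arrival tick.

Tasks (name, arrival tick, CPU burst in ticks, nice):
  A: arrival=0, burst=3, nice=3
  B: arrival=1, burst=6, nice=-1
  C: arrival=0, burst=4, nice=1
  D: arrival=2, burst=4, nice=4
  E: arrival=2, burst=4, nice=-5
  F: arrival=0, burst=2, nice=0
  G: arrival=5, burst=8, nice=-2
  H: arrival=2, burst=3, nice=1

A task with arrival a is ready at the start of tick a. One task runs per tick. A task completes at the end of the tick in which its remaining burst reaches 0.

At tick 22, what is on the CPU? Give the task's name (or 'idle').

running at tick 22 = C

t=0: ready={A,C,F} → run F
t=1: ready={A,B,C,F} → run B
t=2: ready={A,B,C,D,E,F,H} → run E
t=3: ready={A,B,C,D,E,F,H} → run E
t=4: ready={A,B,C,D,E,F,H} → run E
t=5: ready={A,B,C,D,E,F,G,H} → run E
t=6: ready={A,B,C,D,F,G,H} → run G
t=7: ready={A,B,C,D,F,G,H} → run G
t=8: ready={A,B,C,D,F,G,H} → run G
t=9: ready={A,B,C,D,F,G,H} → run G
t=10: ready={A,B,C,D,F,G,H} → run G
t=11: ready={A,B,C,D,F,G,H} → run G
t=12: ready={A,B,C,D,F,G,H} → run G
t=13: ready={A,B,C,D,F,G,H} → run G
t=14: ready={A,B,C,D,F,H} → run B
t=15: ready={A,B,C,D,F,H} → run B
t=16: ready={A,B,C,D,F,H} → run B
t=17: ready={A,B,C,D,F,H} → run B
t=18: ready={A,B,C,D,F,H} → run B
t=19: ready={A,C,D,F,H} → run F
t=20: ready={A,C,D,H} → run C
t=21: ready={A,C,D,H} → run C
t=22: ready={A,C,D,H} → run C
t=23: ready={A,C,D,H} → run C
t=24: ready={A,D,H} → run H
t=25: ready={A,D,H} → run H
t=26: ready={A,D,H} → run H
t=27: ready={A,D} → run A
t=28: ready={A,D} → run A
t=29: ready={A,D} → run A
t=30: ready={D} → run D
t=31: ready={D} → run D
t=32: ready={D} → run D
t=33: ready={D} → run D
t=34: (idle)
t=35: (idle)
t=36: (idle)
t=37: (idle)
t=38: (idle)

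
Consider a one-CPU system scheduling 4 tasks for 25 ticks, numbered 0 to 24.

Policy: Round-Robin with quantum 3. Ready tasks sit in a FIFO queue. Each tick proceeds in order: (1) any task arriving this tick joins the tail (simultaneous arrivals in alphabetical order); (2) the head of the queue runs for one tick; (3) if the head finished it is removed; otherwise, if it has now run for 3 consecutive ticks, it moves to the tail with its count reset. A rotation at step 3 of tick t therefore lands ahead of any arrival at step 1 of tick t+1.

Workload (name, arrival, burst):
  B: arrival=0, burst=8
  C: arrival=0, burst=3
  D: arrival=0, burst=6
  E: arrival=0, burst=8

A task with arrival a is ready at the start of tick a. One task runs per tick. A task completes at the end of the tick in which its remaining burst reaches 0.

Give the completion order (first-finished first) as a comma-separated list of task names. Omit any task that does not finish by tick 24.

completion order = C, D, B, E

t=0: queue=[B,C,D,E] q_used=0 → run B
t=1: queue=[B,C,D,E] q_used=1 → run B
t=2: queue=[B,C,D,E] q_used=2 → run B
t=3: queue=[C,D,E,B] q_used=0 → run C
t=4: queue=[C,D,E,B] q_used=1 → run C
t=5: queue=[C,D,E,B] q_used=2 → run C
t=6: queue=[D,E,B] q_used=0 → run D
t=7: queue=[D,E,B] q_used=1 → run D
t=8: queue=[D,E,B] q_used=2 → run D
t=9: queue=[E,B,D] q_used=0 → run E
t=10: queue=[E,B,D] q_used=1 → run E
t=11: queue=[E,B,D] q_used=2 → run E
t=12: queue=[B,D,E] q_used=0 → run B
t=13: queue=[B,D,E] q_used=1 → run B
t=14: queue=[B,D,E] q_used=2 → run B
t=15: queue=[D,E,B] q_used=0 → run D
t=16: queue=[D,E,B] q_used=1 → run D
t=17: queue=[D,E,B] q_used=2 → run D
t=18: queue=[E,B] q_used=0 → run E
t=19: queue=[E,B] q_used=1 → run E
t=20: queue=[E,B] q_used=2 → run E
t=21: queue=[B,E] q_used=0 → run B
t=22: queue=[B,E] q_used=1 → run B
t=23: queue=[E] q_used=0 → run E
t=24: queue=[E] q_used=1 → run E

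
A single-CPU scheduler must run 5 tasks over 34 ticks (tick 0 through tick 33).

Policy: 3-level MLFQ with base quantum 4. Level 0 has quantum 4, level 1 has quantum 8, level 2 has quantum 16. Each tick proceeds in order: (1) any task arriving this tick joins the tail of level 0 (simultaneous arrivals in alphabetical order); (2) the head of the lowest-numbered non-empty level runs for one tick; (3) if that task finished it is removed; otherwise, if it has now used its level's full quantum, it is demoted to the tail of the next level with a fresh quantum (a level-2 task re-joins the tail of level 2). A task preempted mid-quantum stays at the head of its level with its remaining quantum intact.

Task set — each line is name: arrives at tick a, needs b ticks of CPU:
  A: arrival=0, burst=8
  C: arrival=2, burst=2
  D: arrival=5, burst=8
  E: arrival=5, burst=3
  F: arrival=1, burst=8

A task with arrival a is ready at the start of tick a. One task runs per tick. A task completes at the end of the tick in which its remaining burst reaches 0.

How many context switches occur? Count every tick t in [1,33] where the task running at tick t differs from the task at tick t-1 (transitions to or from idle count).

t=0: L0/L1/L2 = A/-/- → run A
t=1: L0/L1/L2 = AF/-/- → run A
t=2: L0/L1/L2 = AFC/-/- → run A
t=3: L0/L1/L2 = AFC/-/- → run A
t=4: L0/L1/L2 = FC/A/- → run F
t=5: L0/L1/L2 = FCDE/A/- → run F
t=6: L0/L1/L2 = FCDE/A/- → run F
t=7: L0/L1/L2 = FCDE/A/- → run F
t=8: L0/L1/L2 = CDE/AF/- → run C
t=9: L0/L1/L2 = CDE/AF/- → run C
t=10: L0/L1/L2 = DE/AF/- → run D
t=11: L0/L1/L2 = DE/AF/- → run D
t=12: L0/L1/L2 = DE/AF/- → run D
t=13: L0/L1/L2 = DE/AF/- → run D
t=14: L0/L1/L2 = E/AFD/- → run E
t=15: L0/L1/L2 = E/AFD/- → run E
t=16: L0/L1/L2 = E/AFD/- → run E
t=17: L0/L1/L2 = -/AFD/- → run A
t=18: L0/L1/L2 = -/AFD/- → run A
t=19: L0/L1/L2 = -/AFD/- → run A
t=20: L0/L1/L2 = -/AFD/- → run A
t=21: L0/L1/L2 = -/FD/- → run F
t=22: L0/L1/L2 = -/FD/- → run F
t=23: L0/L1/L2 = -/FD/- → run F
t=24: L0/L1/L2 = -/FD/- → run F
t=25: L0/L1/L2 = -/D/- → run D
t=26: L0/L1/L2 = -/D/- → run D
t=27: L0/L1/L2 = -/D/- → run D
t=28: L0/L1/L2 = -/D/- → run D
t=29: (idle)
t=30: (idle)
t=31: (idle)
t=32: (idle)
t=33: (idle)

context switches = 8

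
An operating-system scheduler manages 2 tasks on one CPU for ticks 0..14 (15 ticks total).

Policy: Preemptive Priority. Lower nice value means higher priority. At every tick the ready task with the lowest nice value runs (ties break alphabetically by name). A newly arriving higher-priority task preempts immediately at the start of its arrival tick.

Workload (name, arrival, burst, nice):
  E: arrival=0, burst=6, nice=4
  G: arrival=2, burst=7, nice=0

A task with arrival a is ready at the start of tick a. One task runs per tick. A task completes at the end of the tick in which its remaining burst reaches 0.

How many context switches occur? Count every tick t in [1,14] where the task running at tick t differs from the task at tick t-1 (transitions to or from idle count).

t=0: ready={E} → run E
t=1: ready={E} → run E
t=2: ready={E,G} → run G
t=3: ready={E,G} → run G
t=4: ready={E,G} → run G
t=5: ready={E,G} → run G
t=6: ready={E,G} → run G
t=7: ready={E,G} → run G
t=8: ready={E,G} → run G
t=9: ready={E} → run E
t=10: ready={E} → run E
t=11: ready={E} → run E
t=12: ready={E} → run E
t=13: (idle)
t=14: (idle)

context switches = 3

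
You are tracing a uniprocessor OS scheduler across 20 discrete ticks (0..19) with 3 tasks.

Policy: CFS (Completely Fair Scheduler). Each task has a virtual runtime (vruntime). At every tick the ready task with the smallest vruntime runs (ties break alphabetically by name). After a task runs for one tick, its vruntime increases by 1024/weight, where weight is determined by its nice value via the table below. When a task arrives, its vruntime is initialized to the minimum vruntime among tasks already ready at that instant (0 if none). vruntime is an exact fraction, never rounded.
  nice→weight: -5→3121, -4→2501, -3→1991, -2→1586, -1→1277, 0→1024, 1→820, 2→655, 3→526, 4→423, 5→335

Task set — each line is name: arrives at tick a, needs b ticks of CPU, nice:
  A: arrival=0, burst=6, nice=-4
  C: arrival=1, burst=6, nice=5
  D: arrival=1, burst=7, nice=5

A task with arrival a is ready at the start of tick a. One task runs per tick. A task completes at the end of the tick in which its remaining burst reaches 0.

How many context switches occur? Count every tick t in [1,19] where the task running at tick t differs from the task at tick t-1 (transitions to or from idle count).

context switches = 14

t=0: vr[A=0] → run A
t=1: vr[A=1024/2501 C=1024/2501 D=1024/2501] → run A
t=2: vr[A=2048/2501 C=1024/2501 D=1024/2501] → run C
t=3: vr[A=2048/2501 C=2904064/837835 D=1024/2501] → run D
t=4: vr[A=2048/2501 C=2904064/837835 D=2904064/837835] → run A
t=5: vr[A=3072/2501 C=2904064/837835 D=2904064/837835] → run A
t=6: vr[A=4096/2501 C=2904064/837835 D=2904064/837835] → run A
t=7: vr[A=5120/2501 C=2904064/837835 D=2904064/837835] → run A
t=8: vr[C=2904064/837835 D=2904064/837835] → run C
t=9: vr[C=5465088/837835 D=2904064/837835] → run D
t=10: vr[C=5465088/837835 D=5465088/837835] → run C
t=11: vr[C=8026112/837835 D=5465088/837835] → run D
t=12: vr[C=8026112/837835 D=8026112/837835] → run C
t=13: vr[C=10587136/837835 D=8026112/837835] → run D
t=14: vr[C=10587136/837835 D=10587136/837835] → run C
t=15: vr[C=2629632/167567 D=10587136/837835] → run D
t=16: vr[C=2629632/167567 D=2629632/167567] → run C
t=17: vr[D=2629632/167567] → run D
t=18: vr[D=15709184/837835] → run D
t=19: (idle)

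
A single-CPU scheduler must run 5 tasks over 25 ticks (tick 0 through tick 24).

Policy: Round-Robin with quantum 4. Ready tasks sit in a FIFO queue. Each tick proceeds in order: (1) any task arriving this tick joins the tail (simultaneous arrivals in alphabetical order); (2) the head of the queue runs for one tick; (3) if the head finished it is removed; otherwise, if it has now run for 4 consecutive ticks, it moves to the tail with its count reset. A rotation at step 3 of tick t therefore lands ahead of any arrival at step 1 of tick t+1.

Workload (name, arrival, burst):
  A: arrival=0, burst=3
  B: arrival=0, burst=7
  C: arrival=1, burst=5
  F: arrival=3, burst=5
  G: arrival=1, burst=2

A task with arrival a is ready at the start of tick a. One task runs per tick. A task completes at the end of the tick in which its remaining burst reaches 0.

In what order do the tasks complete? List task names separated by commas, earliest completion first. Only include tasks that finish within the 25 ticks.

completion order = A, G, B, C, F

t=0: queue=[A,B] q_used=0 → run A
t=1: queue=[A,B,C,G] q_used=1 → run A
t=2: queue=[A,B,C,G] q_used=2 → run A
t=3: queue=[B,C,G,F] q_used=0 → run B
t=4: queue=[B,C,G,F] q_used=1 → run B
t=5: queue=[B,C,G,F] q_used=2 → run B
t=6: queue=[B,C,G,F] q_used=3 → run B
t=7: queue=[C,G,F,B] q_used=0 → run C
t=8: queue=[C,G,F,B] q_used=1 → run C
t=9: queue=[C,G,F,B] q_used=2 → run C
t=10: queue=[C,G,F,B] q_used=3 → run C
t=11: queue=[G,F,B,C] q_used=0 → run G
t=12: queue=[G,F,B,C] q_used=1 → run G
t=13: queue=[F,B,C] q_used=0 → run F
t=14: queue=[F,B,C] q_used=1 → run F
t=15: queue=[F,B,C] q_used=2 → run F
t=16: queue=[F,B,C] q_used=3 → run F
t=17: queue=[B,C,F] q_used=0 → run B
t=18: queue=[B,C,F] q_used=1 → run B
t=19: queue=[B,C,F] q_used=2 → run B
t=20: queue=[C,F] q_used=0 → run C
t=21: queue=[F] q_used=0 → run F
t=22: (idle)
t=23: (idle)
t=24: (idle)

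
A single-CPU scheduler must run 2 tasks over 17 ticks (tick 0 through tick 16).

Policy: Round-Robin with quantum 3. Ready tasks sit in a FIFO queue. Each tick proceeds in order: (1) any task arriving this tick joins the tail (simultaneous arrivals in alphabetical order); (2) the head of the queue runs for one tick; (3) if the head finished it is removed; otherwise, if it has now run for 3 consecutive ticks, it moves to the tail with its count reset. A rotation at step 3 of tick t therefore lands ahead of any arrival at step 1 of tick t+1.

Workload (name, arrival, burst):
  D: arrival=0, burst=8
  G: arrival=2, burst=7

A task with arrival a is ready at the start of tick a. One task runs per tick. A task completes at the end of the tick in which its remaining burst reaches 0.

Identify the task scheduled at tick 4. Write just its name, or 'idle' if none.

t=0: queue=[D] q_used=0 → run D
t=1: queue=[D] q_used=1 → run D
t=2: queue=[D,G] q_used=2 → run D
t=3: queue=[G,D] q_used=0 → run G
t=4: queue=[G,D] q_used=1 → run G
t=5: queue=[G,D] q_used=2 → run G
t=6: queue=[D,G] q_used=0 → run D
t=7: queue=[D,G] q_used=1 → run D
t=8: queue=[D,G] q_used=2 → run D
t=9: queue=[G,D] q_used=0 → run G
t=10: queue=[G,D] q_used=1 → run G
t=11: queue=[G,D] q_used=2 → run G
t=12: queue=[D,G] q_used=0 → run D
t=13: queue=[D,G] q_used=1 → run D
t=14: queue=[G] q_used=0 → run G
t=15: (idle)
t=16: (idle)

running at tick 4 = G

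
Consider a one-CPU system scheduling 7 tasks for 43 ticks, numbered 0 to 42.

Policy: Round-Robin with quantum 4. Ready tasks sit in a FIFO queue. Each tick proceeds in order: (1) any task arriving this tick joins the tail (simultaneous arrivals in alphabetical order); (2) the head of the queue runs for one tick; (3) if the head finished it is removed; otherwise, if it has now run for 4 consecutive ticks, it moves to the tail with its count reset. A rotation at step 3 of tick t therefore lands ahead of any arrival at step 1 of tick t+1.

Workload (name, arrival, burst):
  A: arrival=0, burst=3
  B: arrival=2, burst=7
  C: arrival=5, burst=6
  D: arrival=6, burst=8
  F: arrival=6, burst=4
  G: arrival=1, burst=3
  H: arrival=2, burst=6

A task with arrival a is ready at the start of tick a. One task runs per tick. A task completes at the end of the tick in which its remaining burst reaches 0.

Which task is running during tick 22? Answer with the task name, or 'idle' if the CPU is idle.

t=0: queue=[A] q_used=0 → run A
t=1: queue=[A,G] q_used=1 → run A
t=2: queue=[A,G,B,H] q_used=2 → run A
t=3: queue=[G,B,H] q_used=0 → run G
t=4: queue=[G,B,H] q_used=1 → run G
t=5: queue=[G,B,H,C] q_used=2 → run G
t=6: queue=[B,H,C,D,F] q_used=0 → run B
t=7: queue=[B,H,C,D,F] q_used=1 → run B
t=8: queue=[B,H,C,D,F] q_used=2 → run B
t=9: queue=[B,H,C,D,F] q_used=3 → run B
t=10: queue=[H,C,D,F,B] q_used=0 → run H
t=11: queue=[H,C,D,F,B] q_used=1 → run H
t=12: queue=[H,C,D,F,B] q_used=2 → run H
t=13: queue=[H,C,D,F,B] q_used=3 → run H
t=14: queue=[C,D,F,B,H] q_used=0 → run C
t=15: queue=[C,D,F,B,H] q_used=1 → run C
t=16: queue=[C,D,F,B,H] q_used=2 → run C
t=17: queue=[C,D,F,B,H] q_used=3 → run C
t=18: queue=[D,F,B,H,C] q_used=0 → run D
t=19: queue=[D,F,B,H,C] q_used=1 → run D
t=20: queue=[D,F,B,H,C] q_used=2 → run D
t=21: queue=[D,F,B,H,C] q_used=3 → run D
t=22: queue=[F,B,H,C,D] q_used=0 → run F
t=23: queue=[F,B,H,C,D] q_used=1 → run F
t=24: queue=[F,B,H,C,D] q_used=2 → run F
t=25: queue=[F,B,H,C,D] q_used=3 → run F
t=26: queue=[B,H,C,D] q_used=0 → run B
t=27: queue=[B,H,C,D] q_used=1 → run B
t=28: queue=[B,H,C,D] q_used=2 → run B
t=29: queue=[H,C,D] q_used=0 → run H
t=30: queue=[H,C,D] q_used=1 → run H
t=31: queue=[C,D] q_used=0 → run C
t=32: queue=[C,D] q_used=1 → run C
t=33: queue=[D] q_used=0 → run D
t=34: queue=[D] q_used=1 → run D
t=35: queue=[D] q_used=2 → run D
t=36: queue=[D] q_used=3 → run D
t=37: (idle)
t=38: (idle)
t=39: (idle)
t=40: (idle)
t=41: (idle)
t=42: (idle)

running at tick 22 = F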